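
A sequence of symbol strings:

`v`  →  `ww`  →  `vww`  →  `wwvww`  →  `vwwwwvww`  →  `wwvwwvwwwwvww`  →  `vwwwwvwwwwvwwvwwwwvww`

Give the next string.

wwvwwvwwwwvwwvwwwwvwwwwvwwvwwwwvww

From term 3 onward, concatenate the second-to-last term with the last: v·ww = vww, ww·vww = wwvww, …
Continuing: wwvwwvwwwwvww · vwwwwvwwwwvwwvwwwwvww gives term 8.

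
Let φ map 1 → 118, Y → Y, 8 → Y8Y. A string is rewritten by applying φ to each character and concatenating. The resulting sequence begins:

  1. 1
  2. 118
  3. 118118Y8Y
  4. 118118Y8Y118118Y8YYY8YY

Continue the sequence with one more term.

118118Y8Y118118Y8YYY8YY118118Y8Y118118Y8YYY8YYYYY8YYY

Applying the rule to each of the 23 symbols of 118118Y8Y118118Y8YYY8YY gives the pieces 118 118 Y8Y 118 118 Y8Y Y Y8Y Y 118 118 Y8Y 118 118 Y8Y Y Y8Y Y Y Y Y8Y Y Y, which concatenate to the answer.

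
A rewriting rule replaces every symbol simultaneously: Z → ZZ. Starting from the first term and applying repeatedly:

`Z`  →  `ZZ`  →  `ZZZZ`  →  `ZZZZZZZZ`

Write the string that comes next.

ZZZZZZZZZZZZZZZZ

Expanding ZZZZZZZZ: Z→ZZ, Z→ZZ, Z→ZZ, Z→ZZ, Z→ZZ, Z→ZZ, Z→ZZ, Z→ZZ. Concatenated: ZZ ZZ ZZ ZZ ZZ ZZ ZZ ZZ.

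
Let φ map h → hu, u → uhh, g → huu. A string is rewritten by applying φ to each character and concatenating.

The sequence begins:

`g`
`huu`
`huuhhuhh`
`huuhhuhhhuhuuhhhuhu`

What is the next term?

Rewriting the 19 symbols of huuhhuhhhuhuuhhhuhu one by one yields hu uhh uhh hu hu uhh hu hu hu uhh hu uhh uhh hu hu hu uhh hu uhh; concatenated:

huuhhuhhhuhuuhhhuhuhuuhhhuuhhuhhhuhuhuuhhhuuhh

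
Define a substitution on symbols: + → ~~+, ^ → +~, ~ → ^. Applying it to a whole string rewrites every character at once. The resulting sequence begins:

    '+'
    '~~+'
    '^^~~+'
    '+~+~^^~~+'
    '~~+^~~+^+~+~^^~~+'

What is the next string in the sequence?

^^~~++~^^~~++~~~+^~~+^+~+~^^~~+

φ(~~+^~~+^+~+~^^~~+) expands symbol-by-symbol to ^ ^ ~~+ +~ ^ ^ ~~+ +~ ~~+ ^ ~~+ ^ +~ +~ ^ ^ ~~+; joining the 17 pieces gives the next term.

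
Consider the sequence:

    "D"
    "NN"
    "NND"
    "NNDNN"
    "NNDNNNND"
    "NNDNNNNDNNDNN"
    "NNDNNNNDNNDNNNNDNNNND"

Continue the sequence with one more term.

From term 3 onward, concatenate the last term with the second-to-last: NN·D = NND, NND·NN = NNDNN, …
So term 8 is NNDNNNNDNNDNNNNDNNNND·NNDNNNNDNNDNN.

NNDNNNNDNNDNNNNDNNNNDNNDNNNNDNNDNN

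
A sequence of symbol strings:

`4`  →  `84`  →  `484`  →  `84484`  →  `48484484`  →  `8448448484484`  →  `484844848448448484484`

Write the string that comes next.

8448448484484484844848448448484484

From term 3 onward, concatenate the second-to-last term with the last: 4·84 = 484, 84·484 = 84484, …
The next term joins 8448448484484 and 484844848448448484484.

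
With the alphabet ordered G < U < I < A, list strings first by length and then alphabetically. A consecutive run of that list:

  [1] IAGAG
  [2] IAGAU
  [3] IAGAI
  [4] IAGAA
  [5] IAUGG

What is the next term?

Treat IAUGG as a base-4 numeral over the given alphabet and add one, carrying through any trailing A's.

IAUGU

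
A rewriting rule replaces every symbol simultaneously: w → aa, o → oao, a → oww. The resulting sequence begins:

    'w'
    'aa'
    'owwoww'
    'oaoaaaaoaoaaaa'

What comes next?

oaoowwoaoowwowwowwowwoaoowwoaoowwowwowwoww

Replace each of the 14 characters of oaoaaaaoaoaaaa in place — oao oww oao oww oww oww oww oao oww oao oww oww oww oww — and concatenate.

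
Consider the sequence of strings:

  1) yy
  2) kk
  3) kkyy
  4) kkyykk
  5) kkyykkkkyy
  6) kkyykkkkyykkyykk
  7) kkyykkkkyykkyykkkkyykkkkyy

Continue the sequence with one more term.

From term 3 onward, concatenate the last term with the second-to-last: kk·yy = kkyy, kkyy·kk = kkyykk, …
The next term joins kkyykkkkyykkyykkkkyykkkkyy and kkyykkkkyykkyykk.

kkyykkkkyykkyykkkkyykkkkyykkyykkkkyykkyykk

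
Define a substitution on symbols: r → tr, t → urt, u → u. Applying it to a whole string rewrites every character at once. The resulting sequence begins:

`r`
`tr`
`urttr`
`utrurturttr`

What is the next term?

uurttrutrurtutrurturttr

Rewriting each symbol of utrurturttr: u→u, t→urt, r→tr, u→u, r→tr, t→urt, u→u, r→tr, t→urt, t→urt, r→tr, which concatenates to u urt tr u tr urt u tr urt urt tr.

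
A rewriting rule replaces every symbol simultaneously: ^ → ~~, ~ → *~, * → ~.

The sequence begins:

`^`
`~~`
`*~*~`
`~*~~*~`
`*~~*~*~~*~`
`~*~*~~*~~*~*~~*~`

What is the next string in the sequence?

Replace each of the 16 characters of ~*~*~~*~~*~*~~*~ in place — *~ ~ *~ ~ *~ *~ ~ *~ *~ ~ *~ ~ *~ *~ ~ *~ — and concatenate.

*~~*~~*~*~~*~*~~*~~*~*~~*~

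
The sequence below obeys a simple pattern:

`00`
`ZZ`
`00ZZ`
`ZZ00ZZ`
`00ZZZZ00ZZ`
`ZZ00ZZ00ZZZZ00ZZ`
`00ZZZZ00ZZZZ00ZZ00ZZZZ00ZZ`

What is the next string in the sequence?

Each term (from the third on) is the two preceding terms concatenated in order: term 3 = 00·ZZ = 00ZZ.
Continuing: ZZ00ZZ00ZZZZ00ZZ · 00ZZZZ00ZZZZ00ZZ00ZZZZ00ZZ gives term 8.

ZZ00ZZ00ZZZZ00ZZ00ZZZZ00ZZZZ00ZZ00ZZZZ00ZZ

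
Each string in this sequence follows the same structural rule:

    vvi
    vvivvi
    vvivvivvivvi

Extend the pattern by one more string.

vvivvivvivvivvivvivvivvi

s(k+1) = s(k)·s(k) — each term doubles the last.
So the next term is two copies of vvivvivvivvi.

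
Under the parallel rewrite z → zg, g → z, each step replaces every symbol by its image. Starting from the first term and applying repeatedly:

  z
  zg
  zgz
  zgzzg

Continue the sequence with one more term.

Expanding zgzzg: z→zg, g→z, z→zg, z→zg, g→z. Concatenated: zg z zg zg z.

zgzzgzgz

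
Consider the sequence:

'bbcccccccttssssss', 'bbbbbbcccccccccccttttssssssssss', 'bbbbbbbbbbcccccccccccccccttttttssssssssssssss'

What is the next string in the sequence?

bbbbbbbbbbbbbbcccccccccccccccccccttttttttssssssssssssssssss

Reading off run lengths: b runs 2, 6, 10; c runs 7, 11, 15; t runs 2, 4, 6; s runs 6, 10, 14 — each is linear in n (n = 1, 2, …).
Setting n = 4 gives 14, 19, 8, 18 characters in each block.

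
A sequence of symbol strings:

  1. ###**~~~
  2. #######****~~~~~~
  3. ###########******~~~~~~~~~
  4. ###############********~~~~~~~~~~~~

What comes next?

Reading off run lengths: # runs 3, 7, 11, 15; * runs 2, 4, 6, 8; ~ runs 3, 6, 9, 12 — each is linear in n (n = 1, 2, …).
For the next term, n = 5, so the run lengths are 19, 10, 15.

###################**********~~~~~~~~~~~~~~~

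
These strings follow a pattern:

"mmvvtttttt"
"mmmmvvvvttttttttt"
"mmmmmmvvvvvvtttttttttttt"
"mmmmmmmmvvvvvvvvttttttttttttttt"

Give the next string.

Each string has the form m^{2n} v^{2n} t^{3n+3} (n = 1, 2, …).
At n = 5 the blocks have lengths 10, 10, 18.

mmmmmmmmmmvvvvvvvvvvtttttttttttttttttt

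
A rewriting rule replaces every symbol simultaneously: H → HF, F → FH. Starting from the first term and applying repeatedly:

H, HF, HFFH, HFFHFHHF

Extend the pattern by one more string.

HFFHFHHFFHHFHFFH

Rewriting each symbol of HFFHFHHF: H→HF, F→FH, F→FH, H→HF, F→FH, H→HF, H→HF, F→FH, which concatenates to HF FH FH HF FH HF HF FH.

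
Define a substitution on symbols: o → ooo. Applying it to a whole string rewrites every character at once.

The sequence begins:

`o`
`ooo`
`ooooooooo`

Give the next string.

ooooooooooooooooooooooooooo

Rewriting each symbol of ooooooooo: o→ooo, o→ooo, o→ooo, o→ooo, o→ooo, o→ooo, o→ooo, o→ooo, o→ooo, which concatenates to ooo ooo ooo ooo ooo ooo ooo ooo ooo.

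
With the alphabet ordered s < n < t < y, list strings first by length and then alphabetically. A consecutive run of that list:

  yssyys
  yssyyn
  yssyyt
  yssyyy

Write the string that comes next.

The successor of yssyyy increments the rightmost position that isn't already y and resets every position after it to s.

ysnsss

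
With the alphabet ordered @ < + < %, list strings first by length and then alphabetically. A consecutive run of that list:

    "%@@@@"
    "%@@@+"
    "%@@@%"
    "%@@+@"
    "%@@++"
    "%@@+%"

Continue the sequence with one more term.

%@@%@

The successor of %@@+% increments the rightmost position that isn't already % and resets every position after it to @.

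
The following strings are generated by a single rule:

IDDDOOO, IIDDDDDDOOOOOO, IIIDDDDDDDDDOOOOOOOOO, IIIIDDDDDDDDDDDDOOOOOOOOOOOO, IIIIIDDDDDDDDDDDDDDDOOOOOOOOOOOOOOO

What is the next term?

IIIIIIDDDDDDDDDDDDDDDDDDOOOOOOOOOOOOOOOOOO

Term n consists of n I's, followed by 3n D's, followed by 3n O's (n = 1, 2, …).
For the next term, n = 6, so the run lengths are 6, 18, 18.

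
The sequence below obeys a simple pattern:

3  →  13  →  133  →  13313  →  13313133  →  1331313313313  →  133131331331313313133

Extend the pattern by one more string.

From term 3 onward, concatenate the last term with the second-to-last: 13·3 = 133, 133·13 = 13313, …
The next term joins 133131331331313313133 and 1331313313313.

1331313313313133131331331313313313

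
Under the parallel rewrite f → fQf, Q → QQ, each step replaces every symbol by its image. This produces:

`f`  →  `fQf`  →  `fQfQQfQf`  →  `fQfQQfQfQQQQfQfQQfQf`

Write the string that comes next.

φ(fQfQQfQfQQQQfQfQQfQf) expands symbol-by-symbol to fQf QQ fQf QQ QQ fQf QQ fQf QQ QQ QQ QQ fQf QQ fQf QQ QQ fQf QQ fQf; joining the 20 pieces gives the next term.

fQfQQfQfQQQQfQfQQfQfQQQQQQQQfQfQQfQfQQQQfQfQQfQf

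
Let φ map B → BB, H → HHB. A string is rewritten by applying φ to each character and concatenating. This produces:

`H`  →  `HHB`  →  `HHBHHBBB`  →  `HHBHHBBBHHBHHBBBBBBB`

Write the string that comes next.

Rewriting the 20 symbols of HHBHHBBBHHBHHBBBBBBB one by one yields HHB HHB BB HHB HHB BB BB BB HHB HHB BB HHB HHB BB BB BB BB BB BB BB; concatenated:

HHBHHBBBHHBHHBBBBBBBHHBHHBBBHHBHHBBBBBBBBBBBBBBB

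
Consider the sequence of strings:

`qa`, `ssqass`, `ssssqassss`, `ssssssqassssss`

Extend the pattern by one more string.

s(k+1) = ss·s(k)·ss, so each term gains ss as a prefix and ss as a suffix.
So the next term is ss·ssssssqassssss·ss.

ssssssssqassssssss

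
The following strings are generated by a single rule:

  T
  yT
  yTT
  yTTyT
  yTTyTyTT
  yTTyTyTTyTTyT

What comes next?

From term 3 onward, concatenate the last term with the second-to-last: yT·T = yTT, yTT·yT = yTTyT, …
Continuing: yTTyTyTTyTTyT · yTTyTyTT gives term 7.

yTTyTyTTyTTyTyTTyTyTT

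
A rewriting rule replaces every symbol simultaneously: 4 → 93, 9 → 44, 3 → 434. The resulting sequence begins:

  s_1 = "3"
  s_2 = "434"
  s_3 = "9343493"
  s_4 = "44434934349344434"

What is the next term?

Applying the rule to each of the 17 symbols of 44434934349344434 gives the pieces 93 93 93 434 93 44 434 93 434 93 44 434 93 93 93 434 93, which concatenate to the answer.

939393434934443493434934443493939343493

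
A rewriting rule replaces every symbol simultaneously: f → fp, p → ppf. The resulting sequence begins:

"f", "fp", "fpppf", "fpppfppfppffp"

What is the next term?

Rewriting the 13 symbols of fpppfppfppffp one by one yields fp ppf ppf ppf fp ppf ppf fp ppf ppf fp fp ppf; concatenated:

fpppfppfppffpppfppffpppfppffpfpppf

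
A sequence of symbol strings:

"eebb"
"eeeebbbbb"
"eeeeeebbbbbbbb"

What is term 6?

Term n consists of 2n e's, followed by 3n-1 b's (n = 1, 2, …).
At n = 6 the blocks have lengths 12, 17.

eeeeeeeeeeeebbbbbbbbbbbbbbbbb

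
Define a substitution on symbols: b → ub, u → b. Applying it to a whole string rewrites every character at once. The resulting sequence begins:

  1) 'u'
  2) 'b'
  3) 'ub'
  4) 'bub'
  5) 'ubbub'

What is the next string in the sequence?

bububbub

Rewriting each symbol of ubbub: u→b, b→ub, b→ub, u→b, b→ub, which concatenates to b ub ub b ub.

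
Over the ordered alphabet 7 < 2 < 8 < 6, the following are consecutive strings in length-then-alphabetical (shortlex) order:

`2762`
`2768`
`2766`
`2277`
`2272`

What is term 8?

Continuing the enumeration 3 steps past 2272: 2272 → 2278 → 2276 → (answer).

2227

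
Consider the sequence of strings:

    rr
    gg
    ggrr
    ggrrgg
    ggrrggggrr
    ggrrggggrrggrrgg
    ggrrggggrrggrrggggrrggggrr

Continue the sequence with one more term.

ggrrggggrrggrrggggrrggggrrggrrggggrrggrrgg

This is a Fibonacci-style word recurrence s(k) = s(k−1)·s(k−2): e.g. gg·rr = ggrr.
The next term joins ggrrggggrrggrrggggrrggggrr and ggrrggggrrggrrgg.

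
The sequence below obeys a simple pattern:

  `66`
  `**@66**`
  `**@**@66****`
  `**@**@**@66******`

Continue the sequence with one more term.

**@**@**@**@66********

Each term wraps the previous one in **@ on the left and ** on the right.
One more step from **@**@**@66****** gives the answer.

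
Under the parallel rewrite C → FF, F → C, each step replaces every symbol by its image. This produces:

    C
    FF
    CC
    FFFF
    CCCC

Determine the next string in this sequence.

Expanding CCCC: C→FF, C→FF, C→FF, C→FF. Concatenated: FF FF FF FF.

FFFFFFFF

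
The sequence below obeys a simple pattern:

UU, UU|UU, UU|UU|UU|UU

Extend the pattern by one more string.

Each string is two copies of the previous one joined by '|'.
Doubling UU|UU|UU|UU with '|' between the halves:

UU|UU|UU|UU|UU|UU|UU|UU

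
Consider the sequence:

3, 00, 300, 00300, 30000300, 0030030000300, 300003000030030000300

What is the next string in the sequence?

0030030000300300003000030030000300

This is a Fibonacci-style word recurrence s(k) = s(k−2)·s(k−1): e.g. 3·00 = 300.
So term 8 is 0030030000300·300003000030030000300.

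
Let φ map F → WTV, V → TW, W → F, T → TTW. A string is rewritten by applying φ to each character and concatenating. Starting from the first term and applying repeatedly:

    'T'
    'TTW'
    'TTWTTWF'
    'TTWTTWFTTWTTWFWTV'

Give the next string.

Rewriting the 17 symbols of TTWTTWFTTWTTWFWTV one by one yields TTW TTW F TTW TTW F WTV TTW TTW F TTW TTW F WTV F TTW TW; concatenated:

TTWTTWFTTWTTWFWTVTTWTTWFTTWTTWFWTVFTTWTW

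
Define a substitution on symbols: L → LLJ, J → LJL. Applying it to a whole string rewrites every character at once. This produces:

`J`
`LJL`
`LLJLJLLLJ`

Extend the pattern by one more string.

LLJLLJLJLLLJLJLLLJLLJLLJLJL

Expanding LLJLJLLLJ: L→LLJ, L→LLJ, J→LJL, L→LLJ, J→LJL, L→LLJ, L→LLJ, L→LLJ, J→LJL. Concatenated: LLJ LLJ LJL LLJ LJL LLJ LLJ LLJ LJL.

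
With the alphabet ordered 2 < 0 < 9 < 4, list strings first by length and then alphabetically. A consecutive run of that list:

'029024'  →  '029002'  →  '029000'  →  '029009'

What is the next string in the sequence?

Treat 029009 as a base-4 numeral over the given alphabet and add one, carrying through any trailing 4's.

029004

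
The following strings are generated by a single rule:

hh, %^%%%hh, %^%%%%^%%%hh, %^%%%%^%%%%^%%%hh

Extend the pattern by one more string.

%^%%%%^%%%%^%%%%^%%%hh

Every step adds %^%%% at the front: s(k+1) = %^%%%·s(k).
So the next term is %^%%%·%^%%%%^%%%%^%%%hh.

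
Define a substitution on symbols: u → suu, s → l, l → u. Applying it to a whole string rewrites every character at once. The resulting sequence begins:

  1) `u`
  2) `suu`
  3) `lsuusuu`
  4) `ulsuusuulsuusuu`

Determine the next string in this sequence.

Rewriting the 15 symbols of ulsuusuulsuusuu one by one yields suu u l suu suu l suu suu u l suu suu l suu suu; concatenated:

suuulsuusuulsuusuuulsuusuulsuusuu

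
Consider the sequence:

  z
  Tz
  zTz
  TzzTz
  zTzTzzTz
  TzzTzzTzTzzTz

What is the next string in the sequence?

From term 3 onward, concatenate the second-to-last term with the last: z·Tz = zTz, Tz·zTz = TzzTz, …
So term 7 is zTzTzzTz·TzzTzzTzTzzTz.

zTzTzzTzTzzTzzTzTzzTz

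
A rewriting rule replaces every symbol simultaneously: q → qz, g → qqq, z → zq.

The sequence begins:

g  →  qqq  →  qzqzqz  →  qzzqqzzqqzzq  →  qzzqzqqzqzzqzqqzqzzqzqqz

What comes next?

Replace each of the 24 characters of qzzqzqqzqzzqzqqzqzzqzqqz in place — qz zq zq qz zq qz qz zq qz zq zq qz zq qz qz zq qz zq zq qz zq qz qz zq — and concatenate.

qzzqzqqzzqqzqzzqqzzqzqqzzqqzqzzqqzzqzqqzzqqzqzzq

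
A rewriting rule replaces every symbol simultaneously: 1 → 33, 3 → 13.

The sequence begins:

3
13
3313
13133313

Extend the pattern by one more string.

Rewriting each symbol of 13133313: 1→33, 3→13, 1→33, 3→13, 3→13, 3→13, 1→33, 3→13, which concatenates to 33 13 33 13 13 13 33 13.

3313331313133313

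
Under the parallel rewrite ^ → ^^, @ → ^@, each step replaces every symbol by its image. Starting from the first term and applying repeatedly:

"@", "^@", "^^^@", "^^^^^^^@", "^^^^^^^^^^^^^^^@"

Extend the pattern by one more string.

^^^^^^^^^^^^^^^^^^^^^^^^^^^^^^^@

Replace each of the 16 characters of ^^^^^^^^^^^^^^^@ in place — ^^ ^^ ^^ ^^ ^^ ^^ ^^ ^^ ^^ ^^ ^^ ^^ ^^ ^^ ^^ ^@ — and concatenate.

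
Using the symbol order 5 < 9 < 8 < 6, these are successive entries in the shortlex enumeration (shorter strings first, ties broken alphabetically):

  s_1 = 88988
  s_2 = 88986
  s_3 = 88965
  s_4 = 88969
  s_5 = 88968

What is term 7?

Advancing 2 positions from 88968 through 88968 → 88966 reaches term 7.

88855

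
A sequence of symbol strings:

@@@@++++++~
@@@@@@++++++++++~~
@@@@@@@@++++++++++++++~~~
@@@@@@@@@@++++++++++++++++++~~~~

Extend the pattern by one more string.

@@@@@@@@@@@@++++++++++++++++++++++~~~~~

Reading off run lengths: @ runs 4, 6, 8, 10; + runs 6, 10, 14, 18; ~ runs 1, 2, 3, 4 — each is linear in n (n = 1, 2, …).
For the next term, n = 5, so the run lengths are 12, 22, 5.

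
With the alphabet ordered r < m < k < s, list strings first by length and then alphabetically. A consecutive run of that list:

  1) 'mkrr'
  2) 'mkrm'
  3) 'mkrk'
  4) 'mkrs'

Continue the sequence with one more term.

The successor of mkrs increments the rightmost position that isn't already s and resets every position after it to r.

mkmr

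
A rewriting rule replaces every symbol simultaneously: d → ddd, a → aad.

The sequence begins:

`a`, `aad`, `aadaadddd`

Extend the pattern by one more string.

Expanding aadaadddd: a→aad, a→aad, d→ddd, a→aad, a→aad, d→ddd, d→ddd, d→ddd, d→ddd. Concatenated: aad aad ddd aad aad ddd ddd ddd ddd.

aadaaddddaadaaddddddddddddd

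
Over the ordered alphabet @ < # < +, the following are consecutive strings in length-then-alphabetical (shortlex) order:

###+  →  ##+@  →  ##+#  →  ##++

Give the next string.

#+@@

The successor of ##++ increments the rightmost position that isn't already + and resets every position after it to @.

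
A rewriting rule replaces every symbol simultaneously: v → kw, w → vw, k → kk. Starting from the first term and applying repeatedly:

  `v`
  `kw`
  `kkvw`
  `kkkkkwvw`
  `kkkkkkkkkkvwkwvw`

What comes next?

Rewriting the 16 symbols of kkkkkkkkkkvwkwvw one by one yields kk kk kk kk kk kk kk kk kk kk kw vw kk vw kw vw; concatenated:

kkkkkkkkkkkkkkkkkkkkkwvwkkvwkwvw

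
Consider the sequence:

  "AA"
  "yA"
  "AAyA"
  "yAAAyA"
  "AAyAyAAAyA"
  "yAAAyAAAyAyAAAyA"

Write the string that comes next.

AAyAyAAAyAyAAAyAAAyAyAAAyA

From term 3 onward, concatenate the second-to-last term with the last: AA·yA = AAyA, yA·AAyA = yAAAyA, …
Continuing: AAyAyAAAyA · yAAAyAAAyAyAAAyA gives term 7.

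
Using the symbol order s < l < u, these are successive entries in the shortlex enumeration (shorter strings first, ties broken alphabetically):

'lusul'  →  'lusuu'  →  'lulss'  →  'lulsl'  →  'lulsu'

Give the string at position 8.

lullu

Advancing 3 positions from lulsu through lulsu → lulls → lulll reaches term 8.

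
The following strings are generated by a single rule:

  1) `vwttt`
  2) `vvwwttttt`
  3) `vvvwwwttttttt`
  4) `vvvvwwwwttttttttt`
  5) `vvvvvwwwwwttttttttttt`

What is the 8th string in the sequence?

vvvvvvvvwwwwwwwwttttttttttttttttt

Term n consists of n v's, followed by n w's, followed by 2n+1 t's (n = 1, 2, …).
For term 8, n = 8, so the run lengths are 8, 8, 17.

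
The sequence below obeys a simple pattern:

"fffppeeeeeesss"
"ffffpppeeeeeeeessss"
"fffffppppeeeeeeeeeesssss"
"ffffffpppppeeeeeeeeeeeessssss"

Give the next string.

fffffffppppppeeeeeeeeeeeeeesssssss

Each string has the form f^{n+1} p^{n} e^{2n+2} s^{n+1}, where the shown terms are n = 2, 3, 4, 5.
At n = 6 the blocks have lengths 7, 6, 14, 7.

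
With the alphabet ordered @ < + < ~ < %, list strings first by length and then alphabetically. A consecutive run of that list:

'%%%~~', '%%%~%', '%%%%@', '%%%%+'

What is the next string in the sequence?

Treat %%%%+ as a base-4 numeral over the given alphabet and add one, carrying through any trailing %'s.

%%%%~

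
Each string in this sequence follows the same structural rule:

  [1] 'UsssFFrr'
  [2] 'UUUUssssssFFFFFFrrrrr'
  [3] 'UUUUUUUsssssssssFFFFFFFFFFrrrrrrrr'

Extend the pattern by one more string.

UUUUUUUUUUssssssssssssFFFFFFFFFFFFFFrrrrrrrrrrr

Term n consists of 3n-2 U's, followed by 3n s's, followed by 4n-2 F's, followed by 3n-1 r's (n = 1, 2, …).
Setting n = 4 gives 10, 12, 14, 11 characters in each block.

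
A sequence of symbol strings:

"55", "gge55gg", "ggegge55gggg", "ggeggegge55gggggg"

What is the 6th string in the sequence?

Each term wraps the previous one in gge on the left and gg on the right.
From ggeggegge55gggggg, 2 further steps: ggeggegge55gggggg → ggeggeggegge55gggggggg → (answer).

ggeggeggeggegge55gggggggggg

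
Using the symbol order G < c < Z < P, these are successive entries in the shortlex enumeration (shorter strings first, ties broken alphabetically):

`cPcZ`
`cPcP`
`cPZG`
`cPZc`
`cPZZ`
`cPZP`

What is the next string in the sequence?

cPPG

Treat cPZP as a base-4 numeral over the given alphabet and add one, carrying through any trailing P's.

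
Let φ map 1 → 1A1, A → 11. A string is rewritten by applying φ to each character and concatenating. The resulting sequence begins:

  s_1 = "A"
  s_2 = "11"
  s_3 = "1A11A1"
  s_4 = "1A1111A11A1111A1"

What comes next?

Rewriting the 16 symbols of 1A1111A11A1111A1 one by one yields 1A1 11 1A1 1A1 1A1 1A1 11 1A1 1A1 11 1A1 1A1 1A1 1A1 11 1A1; concatenated:

1A1111A11A11A11A1111A11A1111A11A11A11A1111A1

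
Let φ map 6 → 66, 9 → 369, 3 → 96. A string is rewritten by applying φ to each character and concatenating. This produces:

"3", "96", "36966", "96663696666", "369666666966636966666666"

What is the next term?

Replace each of the 24 characters of 369666666966636966666666 in place — 96 66 369 66 66 66 66 66 66 369 66 66 66 96 66 369 66 66 66 66 66 66 66 66 — and concatenate.

966636966666666666636966666696663696666666666666666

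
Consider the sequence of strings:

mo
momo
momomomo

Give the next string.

momomomomomomomo

Each string is two copies of the previous one concatenated.
One more doubling of momomomo gives the answer.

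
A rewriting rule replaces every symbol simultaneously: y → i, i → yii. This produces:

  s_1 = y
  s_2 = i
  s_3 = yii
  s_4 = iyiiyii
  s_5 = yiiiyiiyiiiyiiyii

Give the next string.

Applying the rule to each of the 17 symbols of yiiiyiiyiiiyiiyii gives the pieces i yii yii yii i yii yii i yii yii yii i yii yii i yii yii, which concatenate to the answer.

iyiiyiiyiiiyiiyiiiyiiyiiyiiiyiiyiiiyiiyii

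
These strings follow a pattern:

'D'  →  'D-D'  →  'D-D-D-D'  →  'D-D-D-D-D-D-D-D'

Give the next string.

D-D-D-D-D-D-D-D-D-D-D-D-D-D-D-D

Each string is two copies of the previous one joined by '-'.
One more doubling of D-D-D-D-D-D-D-D gives the answer.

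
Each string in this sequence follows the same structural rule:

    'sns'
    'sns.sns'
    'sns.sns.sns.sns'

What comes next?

s(k+1) = s(k)·.·s(k) — each term doubles the last with '.' between the halves.
Doubling sns.sns.sns.sns with '.' between the halves:

sns.sns.sns.sns.sns.sns.sns.sns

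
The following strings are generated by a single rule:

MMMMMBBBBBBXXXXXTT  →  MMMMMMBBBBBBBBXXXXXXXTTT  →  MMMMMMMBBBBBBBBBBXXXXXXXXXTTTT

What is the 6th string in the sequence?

The n-th term is n+2 M's then 2n B's then 2n-1 X's then n-1 T's, where the shown terms are n = 3, 4, 5.
At n = 8 the blocks have lengths 10, 16, 15, 7.

MMMMMMMMMMBBBBBBBBBBBBBBBBXXXXXXXXXXXXXXXTTTTTTT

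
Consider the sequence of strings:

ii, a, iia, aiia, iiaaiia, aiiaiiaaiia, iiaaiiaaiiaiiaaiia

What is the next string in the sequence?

Each term (from the third on) is the two preceding terms concatenated in order: term 3 = ii·a = iia.
The next term joins aiiaiiaaiia and iiaaiiaaiiaiiaaiia.

aiiaiiaaiiaiiaaiiaaiiaiiaaiia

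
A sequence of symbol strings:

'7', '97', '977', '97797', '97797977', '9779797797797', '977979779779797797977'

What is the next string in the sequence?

Each term (from the third on) is the previous term followed by the one before it: term 3 = 97·7 = 977.
So term 8 is 977979779779797797977·9779797797797.

9779797797797977979779779797797797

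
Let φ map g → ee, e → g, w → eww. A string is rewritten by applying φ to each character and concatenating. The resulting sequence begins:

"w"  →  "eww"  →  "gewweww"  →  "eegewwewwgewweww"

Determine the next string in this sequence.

Rewriting the 16 symbols of eegewwewwgewweww one by one yields g g ee g eww eww g eww eww ee g eww eww g eww eww; concatenated:

ggeegewwewwgewwewweegewwewwgewweww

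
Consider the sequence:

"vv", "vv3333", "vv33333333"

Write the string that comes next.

Every step adds 3333 to the end: s(k+1) = s(k)·3333.
Applying this once more to vv33333333:

vv333333333333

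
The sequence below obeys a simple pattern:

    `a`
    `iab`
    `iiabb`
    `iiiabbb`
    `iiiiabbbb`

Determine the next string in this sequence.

iiiiiabbbbb

s(k+1) = i·s(k)·b, so each term gains i as a prefix and b as a suffix.
So the next term is i·iiiiabbbb·b.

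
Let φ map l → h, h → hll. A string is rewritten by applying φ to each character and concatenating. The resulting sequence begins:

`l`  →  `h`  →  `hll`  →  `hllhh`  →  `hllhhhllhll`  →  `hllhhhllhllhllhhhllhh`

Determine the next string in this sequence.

Replace each of the 21 characters of hllhhhllhllhllhhhllhh in place — hll h h hll hll hll h h hll h h hll h h hll hll hll h h hll hll — and concatenate.

hllhhhllhllhllhhhllhhhllhhhllhllhllhhhllhll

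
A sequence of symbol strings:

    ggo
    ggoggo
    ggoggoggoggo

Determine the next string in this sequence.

Every step duplicates the string.
Doubling ggoggoggoggo:

ggoggoggoggoggoggoggoggo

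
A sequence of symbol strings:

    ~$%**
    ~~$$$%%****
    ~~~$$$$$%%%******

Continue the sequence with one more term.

~~~~$$$$$$$%%%%********

Each string has the form ~^{n} $^{2n-1} %^{n} *^{2n} (n = 1, 2, …).
At n = 4 the blocks have lengths 4, 7, 4, 8.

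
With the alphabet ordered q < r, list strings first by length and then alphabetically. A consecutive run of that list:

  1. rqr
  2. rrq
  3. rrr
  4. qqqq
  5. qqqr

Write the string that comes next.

Find the rightmost character of qqqr below r, bump it to the next letter, and reset everything to its right to q.

qqrq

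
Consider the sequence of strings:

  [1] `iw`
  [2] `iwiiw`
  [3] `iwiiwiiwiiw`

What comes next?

iwiiwiiwiiwiiwiiwiiwiiw

s(k+1) = s(k)·i·s(k) — each term doubles the last with 'i' between the halves.
One more doubling of iwiiwiiwiiw gives the answer.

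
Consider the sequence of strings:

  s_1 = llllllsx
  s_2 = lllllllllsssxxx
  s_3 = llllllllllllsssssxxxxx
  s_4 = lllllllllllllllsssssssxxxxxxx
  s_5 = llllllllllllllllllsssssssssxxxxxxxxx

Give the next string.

lllllllllllllllllllllsssssssssssxxxxxxxxxxx

Reading off run lengths: l runs 6, 9, 12, 15, 18; s runs 1, 3, 5, 7, 9; x runs 1, 3, 5, 7, 9 — each is linear in n (n = 1, 2, …).
For the next term, n = 6, so the run lengths are 21, 11, 11.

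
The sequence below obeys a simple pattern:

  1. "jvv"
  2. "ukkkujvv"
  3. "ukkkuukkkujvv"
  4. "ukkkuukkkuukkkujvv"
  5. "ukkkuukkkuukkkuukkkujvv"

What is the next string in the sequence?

The strings grow by a fixed prefix ukkku each time.
One more step from ukkkuukkkuukkkuukkkujvv gives the answer.

ukkkuukkkuukkkuukkkuukkkujvv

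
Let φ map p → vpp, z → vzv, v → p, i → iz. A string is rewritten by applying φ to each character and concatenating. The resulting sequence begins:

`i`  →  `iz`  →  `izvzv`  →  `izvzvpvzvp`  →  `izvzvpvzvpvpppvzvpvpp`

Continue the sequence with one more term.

Replace each of the 21 characters of izvzvpvzvpvpppvzvpvpp in place — iz vzv p vzv p vpp p vzv p vpp p vpp vpp vpp p vzv p vpp p vpp vpp — and concatenate.

izvzvpvzvpvpppvzvpvpppvppvppvpppvzvpvpppvppvpp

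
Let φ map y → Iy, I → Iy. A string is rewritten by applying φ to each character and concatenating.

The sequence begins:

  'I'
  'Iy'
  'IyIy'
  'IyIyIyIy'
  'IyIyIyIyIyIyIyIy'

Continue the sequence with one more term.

Rewriting the 16 symbols of IyIyIyIyIyIyIyIy one by one yields Iy Iy Iy Iy Iy Iy Iy Iy Iy Iy Iy Iy Iy Iy Iy Iy; concatenated:

IyIyIyIyIyIyIyIyIyIyIyIyIyIyIyIy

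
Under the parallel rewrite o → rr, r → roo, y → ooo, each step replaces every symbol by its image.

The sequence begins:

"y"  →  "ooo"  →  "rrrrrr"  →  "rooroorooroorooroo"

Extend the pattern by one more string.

roorrrrroorrrrroorrrrroorrrrroorrrrroorrrr

Replace each of the 18 characters of rooroorooroorooroo in place — roo rr rr roo rr rr roo rr rr roo rr rr roo rr rr roo rr rr — and concatenate.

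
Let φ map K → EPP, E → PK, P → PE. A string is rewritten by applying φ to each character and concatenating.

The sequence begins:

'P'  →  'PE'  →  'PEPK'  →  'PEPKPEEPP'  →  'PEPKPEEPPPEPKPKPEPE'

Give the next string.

Applying the rule to each of the 19 symbols of PEPKPEEPPPEPKPKPEPE gives the pieces PE PK PE EPP PE PK PK PE PE PE PK PE EPP PE EPP PE PK PE PK, which concatenate to the answer.

PEPKPEEPPPEPKPKPEPEPEPKPEEPPPEEPPPEPKPEPK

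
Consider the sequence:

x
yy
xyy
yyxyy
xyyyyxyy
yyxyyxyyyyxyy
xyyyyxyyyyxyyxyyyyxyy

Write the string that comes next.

Each term (from the third on) is the two preceding terms concatenated in order: term 3 = x·yy = xyy.
So term 8 is yyxyyxyyyyxyy·xyyyyxyyyyxyyxyyyyxyy.

yyxyyxyyyyxyyxyyyyxyyyyxyyxyyyyxyy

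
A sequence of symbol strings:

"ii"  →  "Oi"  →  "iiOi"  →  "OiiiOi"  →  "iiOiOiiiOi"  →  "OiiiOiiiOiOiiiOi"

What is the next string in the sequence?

iiOiOiiiOiOiiiOiiiOiOiiiOi

Each term (from the third on) is the two preceding terms concatenated in order: term 3 = ii·Oi = iiOi.
So term 7 is iiOiOiiiOi·OiiiOiiiOiOiiiOi.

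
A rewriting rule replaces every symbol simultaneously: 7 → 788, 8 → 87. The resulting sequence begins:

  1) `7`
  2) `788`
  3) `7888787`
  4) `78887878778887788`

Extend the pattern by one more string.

Rewriting the 17 symbols of 78887878778887788 one by one yields 788 87 87 87 788 87 788 87 788 788 87 87 87 788 788 87 87; concatenated:

78887878778887788877887888787877887888787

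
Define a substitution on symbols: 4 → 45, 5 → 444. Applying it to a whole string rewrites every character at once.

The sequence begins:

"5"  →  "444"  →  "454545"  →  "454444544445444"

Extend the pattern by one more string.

φ(454444544445444) expands symbol-by-symbol to 45 444 45 45 45 45 444 45 45 45 45 444 45 45 45; joining the 15 pieces gives the next term.

454444545454544445454545444454545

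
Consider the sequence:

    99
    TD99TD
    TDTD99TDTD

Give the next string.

s(k+1) = TD·s(k)·TD, so each term gains TD as a prefix and TD as a suffix.
Applying this once more to TDTD99TDTD:

TDTDTD99TDTDTD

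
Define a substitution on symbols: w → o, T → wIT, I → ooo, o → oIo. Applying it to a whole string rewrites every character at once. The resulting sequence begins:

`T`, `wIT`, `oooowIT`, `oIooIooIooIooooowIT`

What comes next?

Replace each of the 19 characters of oIooIooIooIooooowIT in place — oIo ooo oIo oIo ooo oIo oIo ooo oIo oIo ooo oIo oIo oIo oIo oIo o ooo wIT — and concatenate.

oIoooooIooIoooooIooIoooooIooIoooooIooIooIooIooIooooowIT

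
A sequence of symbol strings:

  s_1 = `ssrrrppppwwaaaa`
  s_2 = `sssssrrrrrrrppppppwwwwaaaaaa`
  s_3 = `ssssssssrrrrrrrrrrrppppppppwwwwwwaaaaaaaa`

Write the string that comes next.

sssssssssssrrrrrrrrrrrrrrrppppppppppwwwwwwwwaaaaaaaaaa

Each string has the form s^{3n-1} r^{4n-1} p^{2n+2} w^{2n} a^{2n+2} (n = 1, 2, …).
At n = 4 the blocks have lengths 11, 15, 10, 8, 10.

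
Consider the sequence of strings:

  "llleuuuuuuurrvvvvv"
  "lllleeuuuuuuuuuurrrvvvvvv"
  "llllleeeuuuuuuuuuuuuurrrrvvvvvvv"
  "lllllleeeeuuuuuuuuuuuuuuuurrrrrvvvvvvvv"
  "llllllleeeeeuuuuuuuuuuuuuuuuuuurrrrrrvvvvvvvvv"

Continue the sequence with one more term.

lllllllleeeeeeuuuuuuuuuuuuuuuuuuuuuurrrrrrrvvvvvvvvvv

The n-th term is n l's then n-2 e's then 3n-2 u's then n-1 r's then n+2 v's, where the shown terms are n = 3, 4, 5, 6, 7.
Setting n = 8 gives 8, 6, 22, 7, 10 characters in each block.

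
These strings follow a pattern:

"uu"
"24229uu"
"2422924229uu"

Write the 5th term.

24229242292422924229uu

Every step adds 24229 at the front: s(k+1) = 24229·s(k).
From 2422924229uu, 2 further steps: 2422924229uu → 242292422924229uu → (answer).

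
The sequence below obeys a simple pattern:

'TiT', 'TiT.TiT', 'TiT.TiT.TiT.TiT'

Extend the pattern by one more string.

TiT.TiT.TiT.TiT.TiT.TiT.TiT.TiT

Every step duplicates the string with '.' between the halves.
One more doubling of TiT.TiT.TiT.TiT gives the answer.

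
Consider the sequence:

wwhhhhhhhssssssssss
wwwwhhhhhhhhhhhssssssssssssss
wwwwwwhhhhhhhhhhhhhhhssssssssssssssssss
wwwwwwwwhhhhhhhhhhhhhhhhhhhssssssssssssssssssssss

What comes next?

Each string has the form w^{2n-2} h^{4n-1} s^{4n+2}, where the shown terms are n = 2, 3, 4, 5.
At n = 6 the blocks have lengths 10, 23, 26.

wwwwwwwwwwhhhhhhhhhhhhhhhhhhhhhhhssssssssssssssssssssssssss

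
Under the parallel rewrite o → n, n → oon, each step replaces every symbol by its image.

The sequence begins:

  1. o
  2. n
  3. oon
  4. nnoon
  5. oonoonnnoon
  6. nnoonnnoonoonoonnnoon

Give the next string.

φ(nnoonnnoonoonoonnnoon) expands symbol-by-symbol to oon oon n n oon oon oon n n oon n n oon n n oon oon oon n n oon; joining the 21 pieces gives the next term.

oonoonnnoonoonoonnnoonnnoonnnoonoonoonnnoon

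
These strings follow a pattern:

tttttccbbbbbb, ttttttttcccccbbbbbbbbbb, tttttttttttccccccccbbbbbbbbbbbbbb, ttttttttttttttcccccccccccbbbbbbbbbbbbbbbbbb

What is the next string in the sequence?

tttttttttttttttttccccccccccccccbbbbbbbbbbbbbbbbbbbbbb

Each string has the form t^{3n+2} c^{3n-1} b^{4n+2} (n = 1, 2, …).
Setting n = 5 gives 17, 14, 22 characters in each block.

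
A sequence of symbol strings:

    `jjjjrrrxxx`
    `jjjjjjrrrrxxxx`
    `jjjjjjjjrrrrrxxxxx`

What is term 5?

jjjjjjjjjjjjrrrrrrrxxxxxxx

Reading off run lengths: j runs 4, 6, 8; r runs 3, 4, 5; x runs 3, 4, 5 — each is linear in n, where the shown terms are n = 2, 3, 4.
At n = 6 the blocks have lengths 12, 7, 7.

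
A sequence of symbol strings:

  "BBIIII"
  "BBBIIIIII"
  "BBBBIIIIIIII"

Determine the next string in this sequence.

BBBBBIIIIIIIIII

Term n consists of n B's, followed by 2n I's, where the shown terms are n = 2, 3, 4.
For the next term, n = 5, so the run lengths are 5, 10.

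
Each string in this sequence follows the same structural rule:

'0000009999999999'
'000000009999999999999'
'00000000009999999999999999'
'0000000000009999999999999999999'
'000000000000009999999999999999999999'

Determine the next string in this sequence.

00000000000000009999999999999999999999999

The n-th term is 2n 0's then 3n+1 9's, where the shown terms are n = 3, 4, 5, 6, 7.
For the next term, n = 8, so the run lengths are 16, 25.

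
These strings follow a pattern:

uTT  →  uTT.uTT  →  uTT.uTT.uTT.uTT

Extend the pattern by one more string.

Every step duplicates the string with '.' between the halves.
One more doubling of uTT.uTT.uTT.uTT gives the answer.

uTT.uTT.uTT.uTT.uTT.uTT.uTT.uTT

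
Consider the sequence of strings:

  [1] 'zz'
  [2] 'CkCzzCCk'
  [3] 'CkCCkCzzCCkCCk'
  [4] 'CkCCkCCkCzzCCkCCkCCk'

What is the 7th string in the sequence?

Every step adds CkC to the front and CCk to the end of the previous string.
From CkCCkCCkCzzCCkCCkCCk, 3 further steps: CkCCkCCkCzzCCkCCkCCk → CkCCkCCkCCkCzzCCkCCkCCkCCk → CkCCkCCkCCkCCkCzzCCkCCkCCkCCkCCk → (answer).

CkCCkCCkCCkCCkCCkCzzCCkCCkCCkCCkCCkCCk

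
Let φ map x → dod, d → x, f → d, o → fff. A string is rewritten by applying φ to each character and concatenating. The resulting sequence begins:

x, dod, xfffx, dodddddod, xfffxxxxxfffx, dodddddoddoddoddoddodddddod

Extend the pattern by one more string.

Rewriting the 27 symbols of dodddddoddoddoddoddodddddod one by one yields x fff x x x x x fff x x fff x x fff x x fff x x fff x x x x x fff x; concatenated:

xfffxxxxxfffxxfffxxfffxxfffxxfffxxxxxfffx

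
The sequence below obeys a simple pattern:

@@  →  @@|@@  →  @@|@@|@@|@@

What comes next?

Each string is two copies of the previous one joined by '|'.
One more doubling of @@|@@|@@|@@ gives the answer.

@@|@@|@@|@@|@@|@@|@@|@@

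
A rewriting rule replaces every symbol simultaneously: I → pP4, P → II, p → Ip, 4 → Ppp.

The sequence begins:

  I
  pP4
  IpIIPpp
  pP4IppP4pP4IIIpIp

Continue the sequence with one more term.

IpIIPpppP4IpIpIIPppIpIIPpppP4pP4pP4IppP4Ip

φ(pP4IppP4pP4IIIpIp) expands symbol-by-symbol to Ip II Ppp pP4 Ip Ip II Ppp Ip II Ppp pP4 pP4 pP4 Ip pP4 Ip; joining the 17 pieces gives the next term.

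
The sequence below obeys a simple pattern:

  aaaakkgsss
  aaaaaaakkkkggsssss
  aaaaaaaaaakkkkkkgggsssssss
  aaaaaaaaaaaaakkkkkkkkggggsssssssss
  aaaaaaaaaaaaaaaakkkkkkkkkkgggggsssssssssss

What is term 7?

The n-th term is 3n+1 a's then 2n k's then n g's then 2n+1 s's (n = 1, 2, …).
Setting n = 7 gives 22, 14, 7, 15 characters in each block.

aaaaaaaaaaaaaaaaaaaaaakkkkkkkkkkkkkkgggggggsssssssssssssss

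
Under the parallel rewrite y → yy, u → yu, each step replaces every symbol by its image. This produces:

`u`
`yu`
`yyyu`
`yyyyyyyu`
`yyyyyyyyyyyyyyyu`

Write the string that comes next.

φ(yyyyyyyyyyyyyyyu) expands symbol-by-symbol to yy yy yy yy yy yy yy yy yy yy yy yy yy yy yy yu; joining the 16 pieces gives the next term.

yyyyyyyyyyyyyyyyyyyyyyyyyyyyyyyu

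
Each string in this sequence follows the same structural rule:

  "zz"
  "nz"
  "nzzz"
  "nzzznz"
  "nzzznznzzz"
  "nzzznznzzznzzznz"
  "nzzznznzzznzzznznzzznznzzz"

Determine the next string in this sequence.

From term 3 onward, concatenate the last term with the second-to-last: nz·zz = nzzz, nzzz·nz = nzzznz, …
So term 8 is nzzznznzzznzzznznzzznznzzz·nzzznznzzznzzznz.

nzzznznzzznzzznznzzznznzzznzzznznzzznzzznz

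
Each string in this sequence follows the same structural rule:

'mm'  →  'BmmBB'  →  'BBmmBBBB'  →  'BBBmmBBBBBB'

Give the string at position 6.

Each term wraps the previous one in B on the left and BB on the right.
From BBBmmBBBBBB, 2 further steps: BBBmmBBBBBB → BBBBmmBBBBBBBB → (answer).

BBBBBmmBBBBBBBBBB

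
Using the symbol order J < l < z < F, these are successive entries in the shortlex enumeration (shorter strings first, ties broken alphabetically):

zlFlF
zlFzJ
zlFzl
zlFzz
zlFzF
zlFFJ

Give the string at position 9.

zlFFF

Continuing the enumeration 3 steps past zlFFJ: zlFFJ → zlFFl → zlFFz → (answer).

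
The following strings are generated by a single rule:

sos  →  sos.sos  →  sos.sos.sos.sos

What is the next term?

s(k+1) = s(k)·.·s(k) — each term doubles the last with '.' between the halves.
Doubling sos.sos.sos.sos with '.' between the halves:

sos.sos.sos.sos.sos.sos.sos.sos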